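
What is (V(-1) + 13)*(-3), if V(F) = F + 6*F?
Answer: -18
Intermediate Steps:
V(F) = 7*F
(V(-1) + 13)*(-3) = (7*(-1) + 13)*(-3) = (-7 + 13)*(-3) = 6*(-3) = -18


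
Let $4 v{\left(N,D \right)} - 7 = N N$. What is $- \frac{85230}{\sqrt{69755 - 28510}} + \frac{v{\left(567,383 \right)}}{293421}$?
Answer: $\frac{80374}{293421} - \frac{17046 \sqrt{41245}}{8249} \approx -419.4$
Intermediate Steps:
$v{\left(N,D \right)} = \frac{7}{4} + \frac{N^{2}}{4}$ ($v{\left(N,D \right)} = \frac{7}{4} + \frac{N N}{4} = \frac{7}{4} + \frac{N^{2}}{4}$)
$- \frac{85230}{\sqrt{69755 - 28510}} + \frac{v{\left(567,383 \right)}}{293421} = - \frac{85230}{\sqrt{69755 - 28510}} + \frac{\frac{7}{4} + \frac{567^{2}}{4}}{293421} = - \frac{85230}{\sqrt{41245}} + \left(\frac{7}{4} + \frac{1}{4} \cdot 321489\right) \frac{1}{293421} = - 85230 \frac{\sqrt{41245}}{41245} + \left(\frac{7}{4} + \frac{321489}{4}\right) \frac{1}{293421} = - \frac{17046 \sqrt{41245}}{8249} + 80374 \cdot \frac{1}{293421} = - \frac{17046 \sqrt{41245}}{8249} + \frac{80374}{293421} = \frac{80374}{293421} - \frac{17046 \sqrt{41245}}{8249}$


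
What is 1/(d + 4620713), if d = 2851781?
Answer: 1/7472494 ≈ 1.3382e-7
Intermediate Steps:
1/(d + 4620713) = 1/(2851781 + 4620713) = 1/7472494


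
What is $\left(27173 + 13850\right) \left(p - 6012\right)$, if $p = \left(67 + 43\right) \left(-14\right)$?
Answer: $-309805696$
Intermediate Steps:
$p = -1540$ ($p = 110 \left(-14\right) = -1540$)
$\left(27173 + 13850\right) \left(p - 6012\right) = \left(27173 + 13850\right) \left(-1540 - 6012\right) = 41023 \left(-7552\right) = -309805696$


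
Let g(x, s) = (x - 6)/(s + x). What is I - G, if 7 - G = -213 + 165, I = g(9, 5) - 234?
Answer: -4043/14 ≈ -288.79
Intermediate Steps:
g(x, s) = (-6 + x)/(s + x)
I = -3273/14 (I = (-6 + 9)/(5 + 9) - 234 = 3/14 - 234 = -3273/14 ≈ -233.79)
G = 55 (G = 7 - (-213 + 165) = 7 - 1*(-48) = 7 + 48 = 55)
I - G = -3273/14 - 1*55 = -3273/14 - 55 = -4043/14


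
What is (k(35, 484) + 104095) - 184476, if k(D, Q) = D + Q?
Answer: -79862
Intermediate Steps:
(k(35, 484) + 104095) - 184476 = ((35 + 484) + 104095) - 184476 = (519 + 104095) - 184476 = 104614 - 184476 = -79862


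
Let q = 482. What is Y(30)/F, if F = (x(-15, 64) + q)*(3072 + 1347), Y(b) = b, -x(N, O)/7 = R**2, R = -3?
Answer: 10/617187 ≈ 1.6203e-5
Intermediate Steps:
x(N, O) = -63 (x(N, O) = -7*(-3)**2 = -7*9 = -63)
F = 1851561 (F = (-63 + 482)*(3072 + 1347) = 419*4419 = 1851561)
Y(30)/F = 30/1851561 = 30*(1/1851561) = 10/617187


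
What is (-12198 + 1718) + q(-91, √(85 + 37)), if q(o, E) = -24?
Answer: -10504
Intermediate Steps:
(-12198 + 1718) + q(-91, √(85 + 37)) = (-12198 + 1718) - 24 = -10480 - 24 = -10504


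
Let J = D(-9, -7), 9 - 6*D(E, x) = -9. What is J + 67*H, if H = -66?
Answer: -4419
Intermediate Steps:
D(E, x) = 3 (D(E, x) = 3/2 - ⅙*(-9) = 3/2 + 3/2 = 3)
J = 3
J + 67*H = 3 + 67*(-66) = 3 - 4422 = -4419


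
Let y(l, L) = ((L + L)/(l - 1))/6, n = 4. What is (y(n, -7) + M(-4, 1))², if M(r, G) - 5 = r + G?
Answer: 121/81 ≈ 1.4938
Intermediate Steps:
y(l, L) = L/(3*(-1 + l)) (y(l, L) = ((2*L)/(-1 + l))*(⅙) = (2*L/(-1 + l))*(⅙) = L/(3*(-1 + l)))
M(r, G) = 5 + G + r (M(r, G) = 5 + (r + G) = 5 + (G + r) = 5 + G + r)
(y(n, -7) + M(-4, 1))² = ((⅓)*(-7)/(-1 + 4) + (5 + 1 - 4))² = ((⅓)*(-7)/3 + 2)² = ((⅓)*(-7)*(⅓) + 2)² = (-7/9 + 2)² = (11/9)² = 121/81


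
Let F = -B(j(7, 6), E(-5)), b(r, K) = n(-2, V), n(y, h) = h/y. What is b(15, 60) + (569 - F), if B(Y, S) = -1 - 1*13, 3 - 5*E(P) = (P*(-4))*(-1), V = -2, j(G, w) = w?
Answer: 556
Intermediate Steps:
E(P) = 3/5 - 4*P/5 (E(P) = 3/5 - P*(-4)*(-1)/5 = 3/5 - (-4*P)*(-1)/5 = 3/5 - 4*P/5)
B(Y, S) = -14 (B(Y, S) = -1 - 13 = -14)
b(r, K) = 1 (b(r, K) = -2/(-2) = -2*(-1/2) = 1)
F = 14 (F = -1*(-14) = 14)
b(15, 60) + (569 - F) = 1 + (569 - 1*14) = 1 + (569 - 14) = 1 + 555 = 556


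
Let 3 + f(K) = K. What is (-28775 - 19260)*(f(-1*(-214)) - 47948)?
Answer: 2293046795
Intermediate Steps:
f(K) = -3 + K
(-28775 - 19260)*(f(-1*(-214)) - 47948) = (-28775 - 19260)*((-3 - 1*(-214)) - 47948) = -48035*((-3 + 214) - 47948) = -48035*(211 - 47948) = -48035*(-47737) = 2293046795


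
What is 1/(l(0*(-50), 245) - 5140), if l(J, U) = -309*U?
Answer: -1/80845 ≈ -1.2369e-5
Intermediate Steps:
1/(l(0*(-50), 245) - 5140) = 1/(-309*245 - 5140) = 1/(-75705 - 5140) = 1/(-80845) = -1/80845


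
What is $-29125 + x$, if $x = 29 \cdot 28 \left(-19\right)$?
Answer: $-44553$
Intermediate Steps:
$x = -15428$ ($x = 812 \left(-19\right) = -15428$)
$-29125 + x = -29125 - 15428 = -44553$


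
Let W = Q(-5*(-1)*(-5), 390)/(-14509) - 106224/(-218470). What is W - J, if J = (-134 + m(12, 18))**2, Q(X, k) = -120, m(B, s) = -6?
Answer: -31063072343792/1584890615 ≈ -19600.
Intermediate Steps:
J = 19600 (J = (-134 - 6)**2 = (-140)**2 = 19600)
W = 783710208/1584890615 (W = -120/(-14509) - 106224/(-218470) = -120*(-1/14509) - 106224*(-1/218470) = 120/14509 + 53112/109235 = 783710208/1584890615 ≈ 0.49449)
W - J = 783710208/1584890615 - 1*19600 = 783710208/1584890615 - 19600 = -31063072343792/1584890615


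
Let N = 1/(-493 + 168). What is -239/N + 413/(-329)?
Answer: 3650666/47 ≈ 77674.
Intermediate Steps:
N = -1/325 (N = 1/(-325) = -1/325 ≈ -0.0030769)
-239/N + 413/(-329) = -239/(-1/325) + 413/(-329) = -239*(-325) + 413*(-1/329) = 77675 - 59/47 = 3650666/47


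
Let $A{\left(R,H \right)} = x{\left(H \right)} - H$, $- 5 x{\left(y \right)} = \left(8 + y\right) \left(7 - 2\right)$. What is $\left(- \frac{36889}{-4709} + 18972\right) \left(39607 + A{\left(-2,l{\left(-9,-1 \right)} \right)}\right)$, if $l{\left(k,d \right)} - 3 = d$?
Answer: $\frac{3538844185015}{4709} \approx 7.5151 \cdot 10^{8}$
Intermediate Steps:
$x{\left(y \right)} = -8 - y$ ($x{\left(y \right)} = - \frac{\left(8 + y\right) \left(7 - 2\right)}{5} = - \frac{\left(8 + y\right) 5}{5} = - \frac{40 + 5 y}{5} = -8 - y$)
$l{\left(k,d \right)} = 3 + d$
$A{\left(R,H \right)} = -8 - 2 H$ ($A{\left(R,H \right)} = \left(-8 - H\right) - H = -8 - 2 H$)
$\left(- \frac{36889}{-4709} + 18972\right) \left(39607 + A{\left(-2,l{\left(-9,-1 \right)} \right)}\right) = \left(- \frac{36889}{-4709} + 18972\right) \left(39607 - \left(8 + 2 \left(3 - 1\right)\right)\right) = \left(\left(-36889\right) \left(- \frac{1}{4709}\right) + 18972\right) \left(39607 - 12\right) = \left(\frac{36889}{4709} + 18972\right) \left(39607 - 12\right) = \frac{89376037 \left(39607 - 12\right)}{4709} = \frac{89376037}{4709} \cdot 39595 = \frac{3538844185015}{4709}$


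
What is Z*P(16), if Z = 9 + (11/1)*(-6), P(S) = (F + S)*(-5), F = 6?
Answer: 6270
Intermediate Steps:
P(S) = -30 - 5*S (P(S) = (6 + S)*(-5) = -30 - 5*S)
Z = -57 (Z = 9 + (11*1)*(-6) = 9 + 11*(-6) = 9 - 66 = -57)
Z*P(16) = -57*(-30 - 5*16) = -57*(-30 - 80) = -57*(-110) = 6270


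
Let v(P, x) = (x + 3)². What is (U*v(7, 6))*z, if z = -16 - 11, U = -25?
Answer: 54675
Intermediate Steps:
z = -27
v(P, x) = (3 + x)²
(U*v(7, 6))*z = -25*(3 + 6)²*(-27) = -25*9²*(-27) = -25*81*(-27) = -2025*(-27) = 54675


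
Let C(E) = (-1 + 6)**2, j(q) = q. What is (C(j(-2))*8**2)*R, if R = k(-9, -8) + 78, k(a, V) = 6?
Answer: 134400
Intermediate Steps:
C(E) = 25 (C(E) = 5**2 = 25)
R = 84 (R = 6 + 78 = 84)
(C(j(-2))*8**2)*R = (25*8**2)*84 = (25*64)*84 = 1600*84 = 134400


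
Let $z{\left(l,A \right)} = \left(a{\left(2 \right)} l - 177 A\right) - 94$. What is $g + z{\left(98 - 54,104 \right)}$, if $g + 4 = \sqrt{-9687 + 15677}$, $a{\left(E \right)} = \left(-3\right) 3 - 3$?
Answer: $-19034 + \sqrt{5990} \approx -18957.0$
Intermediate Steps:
$a{\left(E \right)} = -12$ ($a{\left(E \right)} = -9 - 3 = -12$)
$g = -4 + \sqrt{5990}$ ($g = -4 + \sqrt{-9687 + 15677} = -4 + \sqrt{5990} \approx 73.395$)
$z{\left(l,A \right)} = -94 - 177 A - 12 l$ ($z{\left(l,A \right)} = \left(- 12 l - 177 A\right) - 94 = \left(- 177 A - 12 l\right) - 94 = -94 - 177 A - 12 l$)
$g + z{\left(98 - 54,104 \right)} = \left(-4 + \sqrt{5990}\right) - \left(18502 + 12 \left(98 - 54\right)\right) = \left(-4 + \sqrt{5990}\right) - 19030 = -19034 + \sqrt{5990}$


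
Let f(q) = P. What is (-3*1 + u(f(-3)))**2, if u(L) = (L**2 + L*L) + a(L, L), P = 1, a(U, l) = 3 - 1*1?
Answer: 1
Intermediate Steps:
a(U, l) = 2 (a(U, l) = 3 - 1 = 2)
f(q) = 1
u(L) = 2 + 2*L**2 (u(L) = (L**2 + L*L) + 2 = (L**2 + L**2) + 2 = 2*L**2 + 2 = 2 + 2*L**2)
(-3*1 + u(f(-3)))**2 = (-3*1 + (2 + 2*1**2))**2 = (-3 + (2 + 2*1))**2 = (-3 + (2 + 2))**2 = (-3 + 4)**2 = 1**2 = 1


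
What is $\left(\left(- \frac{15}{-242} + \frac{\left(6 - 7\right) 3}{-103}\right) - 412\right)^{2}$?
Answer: $\frac{105416237752081}{621305476} \approx 1.6967 \cdot 10^{5}$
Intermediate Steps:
$\left(\left(- \frac{15}{-242} + \frac{\left(6 - 7\right) 3}{-103}\right) - 412\right)^{2} = \left(\left(\left(-15\right) \left(- \frac{1}{242}\right) + \left(-1\right) 3 \left(- \frac{1}{103}\right)\right) - 412\right)^{2} = \left(\left(\frac{15}{242} - - \frac{3}{103}\right) - 412\right)^{2} = \left(\left(\frac{15}{242} + \frac{3}{103}\right) - 412\right)^{2} = \left(\frac{2271}{24926} - 412\right)^{2} = \left(- \frac{10267241}{24926}\right)^{2} = \frac{105416237752081}{621305476}$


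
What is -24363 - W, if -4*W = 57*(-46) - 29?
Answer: -100103/4 ≈ -25026.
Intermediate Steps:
W = 2651/4 (W = -(57*(-46) - 29)/4 = -(-2622 - 29)/4 = -¼*(-2651) = 2651/4 ≈ 662.75)
-24363 - W = -24363 - 1*2651/4 = -24363 - 2651/4 = -100103/4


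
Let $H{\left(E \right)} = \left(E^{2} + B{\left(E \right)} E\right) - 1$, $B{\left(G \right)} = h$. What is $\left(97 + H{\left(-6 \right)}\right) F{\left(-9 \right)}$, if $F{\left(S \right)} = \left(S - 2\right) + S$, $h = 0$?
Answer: $-2640$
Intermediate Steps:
$B{\left(G \right)} = 0$
$H{\left(E \right)} = -1 + E^{2}$ ($H{\left(E \right)} = \left(E^{2} + 0 E\right) - 1 = \left(E^{2} + 0\right) - 1 = E^{2} - 1 = -1 + E^{2}$)
$F{\left(S \right)} = -2 + 2 S$ ($F{\left(S \right)} = \left(-2 + S\right) + S = -2 + 2 S$)
$\left(97 + H{\left(-6 \right)}\right) F{\left(-9 \right)} = \left(97 - \left(1 - \left(-6\right)^{2}\right)\right) \left(-2 + 2 \left(-9\right)\right) = \left(97 + \left(-1 + 36\right)\right) \left(-2 - 18\right) = \left(97 + 35\right) \left(-20\right) = 132 \left(-20\right) = -2640$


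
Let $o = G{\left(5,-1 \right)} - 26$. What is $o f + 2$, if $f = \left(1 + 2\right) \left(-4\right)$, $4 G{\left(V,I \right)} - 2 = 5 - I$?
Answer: $290$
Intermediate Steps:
$G{\left(V,I \right)} = \frac{7}{4} - \frac{I}{4}$ ($G{\left(V,I \right)} = \frac{1}{2} + \frac{5 - I}{4} = \frac{1}{2} - \left(- \frac{5}{4} + \frac{I}{4}\right) = \frac{7}{4} - \frac{I}{4}$)
$o = -24$ ($o = \left(\frac{7}{4} - - \frac{1}{4}\right) - 26 = \left(\frac{7}{4} + \frac{1}{4}\right) - 26 = 2 - 26 = -24$)
$f = -12$ ($f = 3 \left(-4\right) = -12$)
$o f + 2 = \left(-24\right) \left(-12\right) + 2 = 288 + 2 = 290$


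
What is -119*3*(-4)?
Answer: 1428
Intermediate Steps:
-119*3*(-4) = -17*21*(-4) = -357*(-4) = 1428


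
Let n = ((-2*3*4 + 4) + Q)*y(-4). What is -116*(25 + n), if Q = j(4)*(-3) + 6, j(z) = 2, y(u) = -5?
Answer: -14500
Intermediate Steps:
Q = 0 (Q = 2*(-3) + 6 = -6 + 6 = 0)
n = 100 (n = ((-2*3*4 + 4) + 0)*(-5) = ((-6*4 + 4) + 0)*(-5) = ((-24 + 4) + 0)*(-5) = (-20 + 0)*(-5) = -20*(-5) = 100)
-116*(25 + n) = -116*(25 + 100) = -116*125 = -14500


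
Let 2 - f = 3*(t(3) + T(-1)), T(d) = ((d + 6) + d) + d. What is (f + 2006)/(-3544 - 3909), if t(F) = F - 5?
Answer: -2005/7453 ≈ -0.26902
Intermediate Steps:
t(F) = -5 + F
T(d) = 6 + 3*d (T(d) = ((6 + d) + d) + d = (6 + 2*d) + d = 6 + 3*d)
f = -1 (f = 2 - 3*((-5 + 3) + (6 + 3*(-1))) = 2 - 3*(-2 + (6 - 3)) = 2 - 3*(-2 + 3) = 2 - 3 = -1)
(f + 2006)/(-3544 - 3909) = (-1 + 2006)/(-3544 - 3909) = 2005/(-7453) = 2005*(-1/7453) = -2005/7453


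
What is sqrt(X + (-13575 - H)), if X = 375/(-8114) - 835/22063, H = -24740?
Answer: sqrt(357811746878340600130)/179019182 ≈ 105.66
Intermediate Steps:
X = -15048815/179019182 (X = 375*(-1/8114) - 835*1/22063 = -375/8114 - 835/22063 = -15048815/179019182 ≈ -0.084063)
sqrt(X + (-13575 - H)) = sqrt(-15048815/179019182 + (-13575 - 1*(-24740))) = sqrt(-15048815/179019182 + (-13575 + 24740)) = sqrt(-15048815/179019182 + 11165) = sqrt(1998734118215/179019182) = sqrt(357811746878340600130)/179019182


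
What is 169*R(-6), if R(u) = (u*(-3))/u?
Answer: -507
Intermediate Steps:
R(u) = -3 (R(u) = (-3*u)/u = -3)
169*R(-6) = 169*(-3) = -507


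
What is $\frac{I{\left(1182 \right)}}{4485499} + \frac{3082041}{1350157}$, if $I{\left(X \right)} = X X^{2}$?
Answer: $\frac{2243474528512635}{6056127873343} \approx 370.45$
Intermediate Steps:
$I{\left(X \right)} = X^{3}$
$\frac{I{\left(1182 \right)}}{4485499} + \frac{3082041}{1350157} = \frac{1182^{3}}{4485499} + \frac{3082041}{1350157} = 1651400568 \cdot \frac{1}{4485499} + 3082041 \cdot \frac{1}{1350157} = \frac{1651400568}{4485499} + \frac{3082041}{1350157} = \frac{2243474528512635}{6056127873343}$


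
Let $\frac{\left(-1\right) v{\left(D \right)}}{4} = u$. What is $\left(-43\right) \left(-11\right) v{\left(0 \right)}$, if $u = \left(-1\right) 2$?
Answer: $3784$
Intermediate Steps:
$u = -2$
$v{\left(D \right)} = 8$ ($v{\left(D \right)} = \left(-4\right) \left(-2\right) = 8$)
$\left(-43\right) \left(-11\right) v{\left(0 \right)} = \left(-43\right) \left(-11\right) 8 = 473 \cdot 8 = 3784$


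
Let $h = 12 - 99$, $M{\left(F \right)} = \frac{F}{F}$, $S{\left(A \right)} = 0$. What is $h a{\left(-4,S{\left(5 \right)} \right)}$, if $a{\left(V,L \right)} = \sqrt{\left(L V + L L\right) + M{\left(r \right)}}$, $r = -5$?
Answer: $-87$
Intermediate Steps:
$M{\left(F \right)} = 1$
$a{\left(V,L \right)} = \sqrt{1 + L^{2} + L V}$ ($a{\left(V,L \right)} = \sqrt{\left(L V + L L\right) + 1} = \sqrt{\left(L V + L^{2}\right) + 1} = \sqrt{\left(L^{2} + L V\right) + 1} = \sqrt{1 + L^{2} + L V}$)
$h = -87$ ($h = 12 - 99 = -87$)
$h a{\left(-4,S{\left(5 \right)} \right)} = - 87 \sqrt{1 + 0^{2} + 0 \left(-4\right)} = - 87 \sqrt{1 + 0 + 0} = - 87 \sqrt{1} = \left(-87\right) 1 = -87$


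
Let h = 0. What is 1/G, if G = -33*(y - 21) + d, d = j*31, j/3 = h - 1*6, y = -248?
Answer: 1/8319 ≈ 0.00012021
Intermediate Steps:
j = -18 (j = 3*(0 - 1*6) = 3*(0 - 6) = 3*(-6) = -18)
d = -558 (d = -18*31 = -558)
G = 8319 (G = -33*(-248 - 21) - 558 = -33*(-269) - 558 = 8877 - 558 = 8319)
1/G = 1/8319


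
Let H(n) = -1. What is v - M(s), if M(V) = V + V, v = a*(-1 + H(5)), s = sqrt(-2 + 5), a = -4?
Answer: 8 - 2*sqrt(3) ≈ 4.5359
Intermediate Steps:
s = sqrt(3) ≈ 1.7320
v = 8 (v = -4*(-1 - 1) = -4*(-2) = 8)
M(V) = 2*V
v - M(s) = 8 - 2*sqrt(3)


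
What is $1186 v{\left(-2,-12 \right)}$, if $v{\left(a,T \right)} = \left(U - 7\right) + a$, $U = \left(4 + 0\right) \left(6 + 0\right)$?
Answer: $17790$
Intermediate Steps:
$U = 24$ ($U = 4 \cdot 6 = 24$)
$v{\left(a,T \right)} = 17 + a$ ($v{\left(a,T \right)} = \left(24 - 7\right) + a = 17 + a$)
$1186 v{\left(-2,-12 \right)} = 1186 \left(17 - 2\right) = 1186 \cdot 15 = 17790$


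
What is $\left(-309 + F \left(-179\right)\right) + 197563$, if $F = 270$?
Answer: $148924$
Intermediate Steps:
$\left(-309 + F \left(-179\right)\right) + 197563 = \left(-309 + 270 \left(-179\right)\right) + 197563 = \left(-309 - 48330\right) + 197563 = -48639 + 197563 = 148924$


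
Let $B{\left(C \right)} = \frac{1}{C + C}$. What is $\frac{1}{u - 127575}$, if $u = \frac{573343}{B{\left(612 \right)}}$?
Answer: $\frac{1}{701644257} \approx 1.4252 \cdot 10^{-9}$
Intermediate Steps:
$B{\left(C \right)} = \frac{1}{2 C}$
$u = 701771832$ ($u = \frac{573343}{\frac{1}{2} \cdot \frac{1}{612}} = 573343 \frac{1}{\frac{1}{1224}} = 573343 \cdot 1224 = 701771832$)
$\frac{1}{u - 127575} = \frac{1}{701771832 - 127575} = \frac{1}{701644257}$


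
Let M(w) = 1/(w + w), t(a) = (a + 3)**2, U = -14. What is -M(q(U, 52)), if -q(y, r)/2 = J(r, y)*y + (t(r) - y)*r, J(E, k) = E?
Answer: 1/629200 ≈ 1.5893e-6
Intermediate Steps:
t(a) = (3 + a)**2
q(y, r) = -2*r*y - 2*r*((3 + r)**2 - y) (q(y, r) = -2*(r*y + ((3 + r)**2 - y)*r) = -2*(r*y + r*((3 + r)**2 - y)) = -2*r*y - 2*r*((3 + r)**2 - y))
M(w) = 1/(2*w)
-M(q(U, 52)) = -1/(2*((-2*52*(3 + 52)**2))) = -1/(2*((-2*52*55**2))) = -1/(2*((-2*52*3025))) = -1/(2*(-314600)) = -(-1)/(2*314600) = -1*(-1/629200) = 1/629200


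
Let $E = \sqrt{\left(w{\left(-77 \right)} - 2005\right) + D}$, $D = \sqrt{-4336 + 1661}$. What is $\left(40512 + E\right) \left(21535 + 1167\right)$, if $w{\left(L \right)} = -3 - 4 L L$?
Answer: $919703424 + 22702 \sqrt{-25724 + 5 i \sqrt{107}} \approx 9.1971 \cdot 10^{8} + 3.6411 \cdot 10^{6} i$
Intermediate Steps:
$w{\left(L \right)} = -3 - 4 L^{2}$
$D = 5 i \sqrt{107}$ ($D = \sqrt{-2675} = 5 i \sqrt{107} \approx 51.72 i$)
$E = \sqrt{-25724 + 5 i \sqrt{107}}$ ($E = \sqrt{\left(\left(-3 - 4 \left(-77\right)^{2}\right) - 2005\right) + 5 i \sqrt{107}} = \sqrt{\left(\left(-3 - 23716\right) - 2005\right) + 5 i \sqrt{107}} = \sqrt{\left(-23719 - 2005\right) + 5 i \sqrt{107}} = \sqrt{-25724 + 5 i \sqrt{107}} \approx 0.161 + 160.39 i$)
$\left(40512 + E\right) \left(21535 + 1167\right) = \left(40512 + \sqrt{-25724 + 5 i \sqrt{107}}\right) \left(21535 + 1167\right) = \left(40512 + \sqrt{-25724 + 5 i \sqrt{107}}\right) 22702 = 919703424 + 22702 \sqrt{-25724 + 5 i \sqrt{107}}$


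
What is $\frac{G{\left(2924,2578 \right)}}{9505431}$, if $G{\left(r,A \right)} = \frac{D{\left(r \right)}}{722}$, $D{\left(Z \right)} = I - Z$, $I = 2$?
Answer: $- \frac{487}{1143820197} \approx -4.2577 \cdot 10^{-7}$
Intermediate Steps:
$D{\left(Z \right)} = 2 - Z$
$G{\left(r,A \right)} = \frac{1}{361} - \frac{r}{722}$ ($G{\left(r,A \right)} = \frac{2 - r}{722} = \left(2 - r\right) \frac{1}{722} = \frac{1}{361} - \frac{r}{722}$)
$\frac{G{\left(2924,2578 \right)}}{9505431} = \frac{\frac{1}{361} - \frac{1462}{361}}{9505431} = \left(\frac{1}{361} - \frac{1462}{361}\right) \frac{1}{9505431} = \left(- \frac{1461}{361}\right) \frac{1}{9505431} = - \frac{487}{1143820197}$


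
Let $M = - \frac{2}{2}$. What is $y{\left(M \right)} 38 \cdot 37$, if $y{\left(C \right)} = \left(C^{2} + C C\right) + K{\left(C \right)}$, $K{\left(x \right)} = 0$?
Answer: $2812$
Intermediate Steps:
$M = -1$ ($M = \left(-2\right) \frac{1}{2} = -1$)
$y{\left(C \right)} = 2 C^{2}$ ($y{\left(C \right)} = \left(C^{2} + C C\right) + 0 = \left(C^{2} + C^{2}\right) + 0 = 2 C^{2} + 0 = 2 C^{2}$)
$y{\left(M \right)} 38 \cdot 37 = 2 \left(-1\right)^{2} \cdot 38 \cdot 37 = 2 \cdot 1 \cdot 38 \cdot 37 = 2 \cdot 38 \cdot 37 = 76 \cdot 37 = 2812$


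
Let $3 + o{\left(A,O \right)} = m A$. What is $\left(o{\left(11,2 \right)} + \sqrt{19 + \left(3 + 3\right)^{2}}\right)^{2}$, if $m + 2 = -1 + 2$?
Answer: $\left(14 - \sqrt{55}\right)^{2} \approx 43.346$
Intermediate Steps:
$m = -1$ ($m = -2 + \left(-1 + 2\right) = -2 + 1 = -1$)
$o{\left(A,O \right)} = -3 - A$
$\left(o{\left(11,2 \right)} + \sqrt{19 + \left(3 + 3\right)^{2}}\right)^{2} = \left(\left(-3 - 11\right) + \sqrt{19 + \left(3 + 3\right)^{2}}\right)^{2} = \left(\left(-3 - 11\right) + \sqrt{19 + 6^{2}}\right)^{2} = \left(-14 + \sqrt{19 + 36}\right)^{2} = \left(-14 + \sqrt{55}\right)^{2}$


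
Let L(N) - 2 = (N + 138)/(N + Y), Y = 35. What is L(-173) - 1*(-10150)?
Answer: 1401011/138 ≈ 10152.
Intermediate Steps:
L(N) = 2 + (138 + N)/(35 + N) (L(N) = 2 + (N + 138)/(N + 35) = 2 + (138 + N)/(35 + N))
L(-173) - 1*(-10150) = (208 + 3*(-173))/(35 - 173) - 1*(-10150) = (208 - 519)/(-138) + 10150 = -1/138*(-311) + 10150 = 311/138 + 10150 = 1401011/138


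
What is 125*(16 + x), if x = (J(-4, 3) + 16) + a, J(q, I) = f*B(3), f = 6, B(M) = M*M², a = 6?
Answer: 25000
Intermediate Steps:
B(M) = M³
J(q, I) = 162 (J(q, I) = 6*3³ = 6*27 = 162)
x = 184 (x = (162 + 16) + 6 = 178 + 6 = 184)
125*(16 + x) = 125*(16 + 184) = 125*200 = 25000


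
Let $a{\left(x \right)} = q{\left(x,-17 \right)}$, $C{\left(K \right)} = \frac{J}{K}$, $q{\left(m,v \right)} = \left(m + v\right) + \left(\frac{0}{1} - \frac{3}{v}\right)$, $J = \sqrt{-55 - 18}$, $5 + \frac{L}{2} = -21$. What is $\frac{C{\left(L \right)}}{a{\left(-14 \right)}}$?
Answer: $\frac{17 i \sqrt{73}}{27248} \approx 0.0053306 i$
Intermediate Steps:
$L = -52$ ($L = -10 + 2 \left(-21\right) = -10 - 42 = -52$)
$J = i \sqrt{73}$ ($J = \sqrt{-73} = i \sqrt{73} \approx 8.544 i$)
$q{\left(m,v \right)} = m + v - \frac{3}{v}$ ($q{\left(m,v \right)} = \left(m + v\right) + \left(0 \cdot 1 - \frac{3}{v}\right) = \left(m + v\right) + \left(0 - \frac{3}{v}\right) = \left(m + v\right) - \frac{3}{v} = m + v - \frac{3}{v}$)
$C{\left(K \right)} = \frac{i \sqrt{73}}{K}$
$a{\left(x \right)} = - \frac{286}{17} + x$ ($a{\left(x \right)} = x - 17 - \frac{3}{-17} = x - 17 - - \frac{3}{17} = x - 17 + \frac{3}{17} = - \frac{286}{17} + x$)
$\frac{C{\left(L \right)}}{a{\left(-14 \right)}} = \frac{i \sqrt{73} \frac{1}{-52}}{- \frac{286}{17} - 14} = \frac{i \sqrt{73} \left(- \frac{1}{52}\right)}{- \frac{524}{17}} = - \frac{i \sqrt{73}}{52} \left(- \frac{17}{524}\right) = \frac{17 i \sqrt{73}}{27248}$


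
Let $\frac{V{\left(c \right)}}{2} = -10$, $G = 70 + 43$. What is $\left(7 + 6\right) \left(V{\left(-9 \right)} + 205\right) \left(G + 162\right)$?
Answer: $661375$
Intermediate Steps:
$G = 113$
$V{\left(c \right)} = -20$ ($V{\left(c \right)} = 2 \left(-10\right) = -20$)
$\left(7 + 6\right) \left(V{\left(-9 \right)} + 205\right) \left(G + 162\right) = \left(7 + 6\right) \left(-20 + 205\right) \left(113 + 162\right) = 13 \cdot 185 \cdot 275 = 2405 \cdot 275 = 661375$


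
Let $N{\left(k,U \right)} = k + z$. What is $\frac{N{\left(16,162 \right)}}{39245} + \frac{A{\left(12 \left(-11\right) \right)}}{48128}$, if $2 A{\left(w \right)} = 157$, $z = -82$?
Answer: $- \frac{4073}{80373760} \approx -5.0676 \cdot 10^{-5}$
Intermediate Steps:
$N{\left(k,U \right)} = -82 + k$ ($N{\left(k,U \right)} = k - 82 = -82 + k$)
$A{\left(w \right)} = \frac{157}{2}$ ($A{\left(w \right)} = \frac{1}{2} \cdot 157 = \frac{157}{2}$)
$\frac{N{\left(16,162 \right)}}{39245} + \frac{A{\left(12 \left(-11\right) \right)}}{48128} = \frac{-82 + 16}{39245} + \frac{157}{2 \cdot 48128} = \left(-66\right) \frac{1}{39245} + \frac{157}{2} \cdot \frac{1}{48128} = - \frac{66}{39245} + \frac{157}{96256} = - \frac{4073}{80373760}$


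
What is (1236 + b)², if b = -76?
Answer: 1345600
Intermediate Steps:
(1236 + b)² = (1236 - 76)² = 1160² = 1345600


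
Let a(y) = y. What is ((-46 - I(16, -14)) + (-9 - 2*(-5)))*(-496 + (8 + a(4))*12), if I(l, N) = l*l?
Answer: 105952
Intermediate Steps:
I(l, N) = l**2
((-46 - I(16, -14)) + (-9 - 2*(-5)))*(-496 + (8 + a(4))*12) = ((-46 - 1*16**2) + (-9 - 2*(-5)))*(-496 + (8 + 4)*12) = ((-46 - 1*256) + (-9 + 10))*(-496 + 12*12) = ((-46 - 256) + 1)*(-496 + 144) = (-302 + 1)*(-352) = -301*(-352) = 105952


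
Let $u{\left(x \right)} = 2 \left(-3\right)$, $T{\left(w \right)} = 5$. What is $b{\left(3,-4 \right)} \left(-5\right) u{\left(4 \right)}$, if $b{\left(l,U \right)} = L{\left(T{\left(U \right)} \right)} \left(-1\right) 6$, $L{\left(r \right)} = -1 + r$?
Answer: $-720$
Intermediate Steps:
$u{\left(x \right)} = -6$
$b{\left(l,U \right)} = -24$ ($b{\left(l,U \right)} = \left(-1 + 5\right) \left(-1\right) 6 = 4 \left(-1\right) 6 = \left(-4\right) 6 = -24$)
$b{\left(3,-4 \right)} \left(-5\right) u{\left(4 \right)} = \left(-24\right) \left(-5\right) \left(-6\right) = 120 \left(-6\right) = -720$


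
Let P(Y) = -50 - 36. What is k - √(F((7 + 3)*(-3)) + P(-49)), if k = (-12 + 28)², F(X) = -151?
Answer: 256 - I*√237 ≈ 256.0 - 15.395*I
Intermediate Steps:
P(Y) = -86
k = 256 (k = 16² = 256)
k - √(F((7 + 3)*(-3)) + P(-49)) = 256 - √(-151 - 86) = 256 - √(-237) = 256 - I*√237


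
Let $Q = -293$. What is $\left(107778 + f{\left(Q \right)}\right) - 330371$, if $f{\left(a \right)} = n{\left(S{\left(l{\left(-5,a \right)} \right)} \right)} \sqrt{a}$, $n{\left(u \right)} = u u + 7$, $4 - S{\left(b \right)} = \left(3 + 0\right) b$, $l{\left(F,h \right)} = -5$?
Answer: $-222593 + 368 i \sqrt{293} \approx -2.2259 \cdot 10^{5} + 6299.1 i$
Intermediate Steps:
$S{\left(b \right)} = 4 - 3 b$ ($S{\left(b \right)} = 4 - \left(3 + 0\right) b = 4 - 3 b$)
$n{\left(u \right)} = 7 + u^{2}$ ($n{\left(u \right)} = u^{2} + 7 = 7 + u^{2}$)
$f{\left(a \right)} = 368 \sqrt{a}$ ($f{\left(a \right)} = \left(7 + \left(4 - -15\right)^{2}\right) \sqrt{a} = \left(7 + \left(4 + 15\right)^{2}\right) \sqrt{a} = \left(7 + 19^{2}\right) \sqrt{a} = \left(7 + 361\right) \sqrt{a} = 368 \sqrt{a}$)
$\left(107778 + f{\left(Q \right)}\right) - 330371 = \left(107778 + 368 \sqrt{-293}\right) - 330371 = \left(107778 + 368 i \sqrt{293}\right) - 330371 = -222593 + 368 i \sqrt{293}$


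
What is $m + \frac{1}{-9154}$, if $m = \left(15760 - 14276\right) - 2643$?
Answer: $- \frac{10609487}{9154} \approx -1159.0$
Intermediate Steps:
$m = -1159$ ($m = 1484 - 2643 = -1159$)
$m + \frac{1}{-9154} = -1159 + \frac{1}{-9154} = -1159 - \frac{1}{9154} = - \frac{10609487}{9154}$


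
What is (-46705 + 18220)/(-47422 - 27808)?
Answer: 5697/15046 ≈ 0.37864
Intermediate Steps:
(-46705 + 18220)/(-47422 - 27808) = -28485/(-75230) = -28485*(-1/75230) = 5697/15046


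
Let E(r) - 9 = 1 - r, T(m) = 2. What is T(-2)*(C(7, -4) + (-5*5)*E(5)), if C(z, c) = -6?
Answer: -262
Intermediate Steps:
E(r) = 10 - r (E(r) = 9 + (1 - r) = 10 - r)
T(-2)*(C(7, -4) + (-5*5)*E(5)) = 2*(-6 + (-5*5)*(10 - 1*5)) = 2*(-6 - 25*(10 - 5)) = 2*(-6 - 25*5) = 2*(-6 - 125) = 2*(-131) = -262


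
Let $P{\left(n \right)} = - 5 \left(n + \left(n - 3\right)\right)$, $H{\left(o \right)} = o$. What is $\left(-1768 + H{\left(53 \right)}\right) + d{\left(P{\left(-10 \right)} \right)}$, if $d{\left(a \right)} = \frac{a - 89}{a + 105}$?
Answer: $- \frac{188637}{110} \approx -1714.9$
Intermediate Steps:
$P{\left(n \right)} = 15 - 10 n$ ($P{\left(n \right)} = - 5 \left(n + \left(-3 + n\right)\right) = - 5 \left(-3 + 2 n\right) = 15 - 10 n$)
$d{\left(a \right)} = \frac{-89 + a}{105 + a}$
$\left(-1768 + H{\left(53 \right)}\right) + d{\left(P{\left(-10 \right)} \right)} = \left(-1768 + 53\right) + \frac{-89 + \left(15 - -100\right)}{105 + \left(15 - -100\right)} = -1715 + \frac{-89 + \left(15 + 100\right)}{105 + \left(15 + 100\right)} = -1715 + \frac{-89 + 115}{105 + 115} = -1715 + \frac{1}{220} \cdot 26 = -1715 + \frac{13}{110} = - \frac{188637}{110}$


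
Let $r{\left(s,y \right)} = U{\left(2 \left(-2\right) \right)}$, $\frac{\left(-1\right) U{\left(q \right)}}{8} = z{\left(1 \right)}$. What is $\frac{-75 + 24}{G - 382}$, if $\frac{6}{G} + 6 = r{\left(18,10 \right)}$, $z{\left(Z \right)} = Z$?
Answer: $\frac{357}{2677} \approx 0.13336$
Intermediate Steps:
$U{\left(q \right)} = -8$ ($U{\left(q \right)} = \left(-8\right) 1 = -8$)
$r{\left(s,y \right)} = -8$
$G = - \frac{3}{7}$ ($G = \frac{6}{-6 - 8} = \frac{6}{-14} = 6 \left(- \frac{1}{14}\right) = - \frac{3}{7} \approx -0.42857$)
$\frac{-75 + 24}{G - 382} = \frac{-75 + 24}{- \frac{3}{7} - 382} = - \frac{51}{- \frac{2677}{7}} = \left(-51\right) \left(- \frac{7}{2677}\right) = \frac{357}{2677}$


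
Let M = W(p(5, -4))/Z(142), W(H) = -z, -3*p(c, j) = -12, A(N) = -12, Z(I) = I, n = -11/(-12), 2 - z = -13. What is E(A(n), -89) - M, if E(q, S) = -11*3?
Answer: -4671/142 ≈ -32.894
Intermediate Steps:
z = 15 (z = 2 - 1*(-13) = 2 + 13 = 15)
n = 11/12 (n = -11*(-1/12) = 11/12 ≈ 0.91667)
p(c, j) = 4 (p(c, j) = -⅓*(-12) = 4)
E(q, S) = -33
W(H) = -15 (W(H) = -1*15 = -15)
M = -15/142 ≈ -0.10563
E(A(n), -89) - M = -33 - 1*(-15/142) = -33 + 15/142 = -4671/142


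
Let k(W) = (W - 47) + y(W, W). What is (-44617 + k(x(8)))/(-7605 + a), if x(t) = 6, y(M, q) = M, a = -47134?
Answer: 44652/54739 ≈ 0.81573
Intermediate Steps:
k(W) = -47 + 2*W (k(W) = (W - 47) + W = (-47 + W) + W = -47 + 2*W)
(-44617 + k(x(8)))/(-7605 + a) = (-44617 + (-47 + 2*6))/(-7605 - 47134) = (-44617 + (-47 + 12))/(-54739) = (-44617 - 35)*(-1/54739) = -44652*(-1/54739) = 44652/54739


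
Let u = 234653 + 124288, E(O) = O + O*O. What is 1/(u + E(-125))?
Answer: 1/374441 ≈ 2.6706e-6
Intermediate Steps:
E(O) = O + O²
u = 358941
1/(u + E(-125)) = 1/(358941 - 125*(1 - 125)) = 1/(358941 - 125*(-124)) = 1/(358941 + 15500) = 1/374441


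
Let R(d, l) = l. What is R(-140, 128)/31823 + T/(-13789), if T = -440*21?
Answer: 295809512/438807347 ≈ 0.67412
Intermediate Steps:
T = -9240
R(-140, 128)/31823 + T/(-13789) = 128/31823 - 9240/(-13789) = 128*(1/31823) - 9240*(-1/13789) = 128/31823 + 9240/13789 = 295809512/438807347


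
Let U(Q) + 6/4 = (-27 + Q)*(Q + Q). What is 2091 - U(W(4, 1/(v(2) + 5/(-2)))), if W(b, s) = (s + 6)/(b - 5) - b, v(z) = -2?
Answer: 222473/162 ≈ 1373.3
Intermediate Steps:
W(b, s) = -b + (6 + s)/(-5 + b) (W(b, s) = (6 + s)/(-5 + b) - b = -b + (6 + s)/(-5 + b))
U(Q) = -3/2 + 2*Q*(-27 + Q) (U(Q) = -3/2 + (-27 + Q)*(Q + Q) = -3/2 + (-27 + Q)*(2*Q) = -3/2 + 2*Q*(-27 + Q))
2091 - U(W(4, 1/(v(2) + 5/(-2)))) = 2091 - (-3/2 - 54*(6 + 1/(-2 + 5/(-2)) - 1*4**2 + 5*4)/(-5 + 4) + 2*((6 + 1/(-2 + 5/(-2)) - 1*4**2 + 5*4)/(-5 + 4))**2) = 2091 - (-3/2 - 54*(6 + 1/(-2 + 5*(-1/2)) - 1*16 + 20)/(-1) + 2*((6 + 1/(-2 + 5*(-1/2)) - 1*16 + 20)/(-1))**2) = 2091 - (-3/2 - (-54)*(6 + 1/(-2 - 5/2) - 16 + 20) + 2*(-(6 + 1/(-2 - 5/2) - 16 + 20))**2) = 2091 - (-3/2 - (-54)*(6 + 1/(-9/2) - 16 + 20) + 2*(-(6 + 1/(-9/2) - 16 + 20))**2) = 2091 - (-3/2 - (-54)*(6 - 2/9 - 16 + 20) + 2*(-(6 - 2/9 - 16 + 20))**2) = 2091 - (-3/2 - (-54)*88/9 + 2*(-1*88/9)**2) = 2091 - (-3/2 - 54*(-88/9) + 2*(-88/9)**2) = 2091 - (-3/2 + 528 + 2*(7744/81)) = 2091 - (-3/2 + 528 + 15488/81) = 2091 - 1*116269/162 = 2091 - 116269/162 = 222473/162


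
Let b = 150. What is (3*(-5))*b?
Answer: -2250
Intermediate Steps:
(3*(-5))*b = (3*(-5))*150 = -15*150 = -2250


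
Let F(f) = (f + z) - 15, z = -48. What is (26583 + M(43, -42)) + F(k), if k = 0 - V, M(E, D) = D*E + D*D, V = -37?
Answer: 26515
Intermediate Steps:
M(E, D) = D² + D*E (M(E, D) = D*E + D² = D² + D*E)
k = 37 (k = 0 - 1*(-37) = 0 + 37 = 37)
F(f) = -63 + f (F(f) = (f - 48) - 15 = (-48 + f) - 15 = -63 + f)
(26583 + M(43, -42)) + F(k) = (26583 - 42*(-42 + 43)) + (-63 + 37) = (26583 - 42*1) - 26 = (26583 - 42) - 26 = 26541 - 26 = 26515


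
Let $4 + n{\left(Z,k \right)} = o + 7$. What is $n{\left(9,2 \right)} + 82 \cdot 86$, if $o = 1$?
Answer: $7056$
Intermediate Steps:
$n{\left(Z,k \right)} = 4$ ($n{\left(Z,k \right)} = -4 + \left(1 + 7\right) = -4 + 8 = 4$)
$n{\left(9,2 \right)} + 82 \cdot 86 = 4 + 82 \cdot 86 = 4 + 7052 = 7056$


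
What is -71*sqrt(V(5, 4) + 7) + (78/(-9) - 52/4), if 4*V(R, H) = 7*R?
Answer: -65/3 - 213*sqrt(7)/2 ≈ -303.44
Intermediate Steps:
V(R, H) = 7*R/4 (V(R, H) = (7*R)/4 = 7*R/4)
-71*sqrt(V(5, 4) + 7) + (78/(-9) - 52/4) = -71*sqrt((7/4)*5 + 7) + (78/(-9) - 52/4) = -71*sqrt(35/4 + 7) + (78*(-1/9) - 52*1/4) = -213*sqrt(7)/2 + (-26/3 - 13) = -213*sqrt(7)/2 - 65/3 = -65/3 - 213*sqrt(7)/2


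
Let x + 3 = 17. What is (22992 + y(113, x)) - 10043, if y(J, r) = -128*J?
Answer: -1515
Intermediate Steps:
x = 14 (x = -3 + 17 = 14)
(22992 + y(113, x)) - 10043 = (22992 - 128*113) - 10043 = (22992 - 14464) - 10043 = 8528 - 10043 = -1515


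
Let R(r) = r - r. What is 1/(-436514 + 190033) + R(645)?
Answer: -1/246481 ≈ -4.0571e-6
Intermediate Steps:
R(r) = 0
1/(-436514 + 190033) + R(645) = 1/(-436514 + 190033) + 0 = 1/(-246481) + 0 = -1/246481 + 0 = -1/246481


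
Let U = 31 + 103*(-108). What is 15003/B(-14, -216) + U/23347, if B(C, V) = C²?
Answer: 348100813/4576012 ≈ 76.071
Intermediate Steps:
U = -11093 (U = 31 - 11124 = -11093)
15003/B(-14, -216) + U/23347 = 15003/((-14)²) - 11093/23347 = 15003/196 - 11093*1/23347 = 15003*(1/196) - 11093/23347 = 15003/196 - 11093/23347 = 348100813/4576012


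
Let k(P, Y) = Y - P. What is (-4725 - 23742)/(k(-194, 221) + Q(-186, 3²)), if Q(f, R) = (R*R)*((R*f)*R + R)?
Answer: 28467/1219202 ≈ 0.023349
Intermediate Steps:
Q(f, R) = R²*(R + f*R²) (Q(f, R) = R²*(f*R² + R) = R²*(R + f*R²))
(-4725 - 23742)/(k(-194, 221) + Q(-186, 3²)) = (-4725 - 23742)/((221 - 1*(-194)) + (3²)³*(1 + 3²*(-186))) = -28467/((221 + 194) + 9³*(1 + 9*(-186))) = -28467/(415 + 729*(1 - 1674)) = -28467/(415 + 729*(-1673)) = -28467/(415 - 1219617) = -28467/(-1219202) = -28467*(-1/1219202) = 28467/1219202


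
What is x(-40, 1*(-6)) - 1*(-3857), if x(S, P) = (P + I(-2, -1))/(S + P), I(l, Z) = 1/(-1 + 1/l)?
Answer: 266143/69 ≈ 3857.1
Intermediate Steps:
x(S, P) = (-⅔ + P)/(P + S) (x(S, P) = (P - 1*(-2)/(-1 - 2))/(S + P) = (P - 1*(-2)/(-3))/(P + S) = (P - 1*(-2)*(-⅓))/(P + S) = (P - ⅔)/(P + S) = (-⅔ + P)/(P + S))
x(-40, 1*(-6)) - 1*(-3857) = (-⅔ + 1*(-6))/(1*(-6) - 40) - 1*(-3857) = (-⅔ - 6)/(-6 - 40) + 3857 = -20/3/(-46) + 3857 = -1/46*(-20/3) + 3857 = 10/69 + 3857 = 266143/69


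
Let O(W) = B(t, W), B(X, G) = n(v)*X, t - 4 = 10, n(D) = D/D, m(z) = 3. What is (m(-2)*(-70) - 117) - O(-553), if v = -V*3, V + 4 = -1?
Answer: -341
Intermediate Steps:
V = -5 (V = -4 - 1 = -5)
v = 15 (v = -1*(-5)*3 = 5*3 = 15)
n(D) = 1
t = 14 (t = 4 + 10 = 14)
B(X, G) = X (B(X, G) = 1*X = X)
O(W) = 14
(m(-2)*(-70) - 117) - O(-553) = (3*(-70) - 117) - 1*14 = (-210 - 117) - 14 = -327 - 14 = -341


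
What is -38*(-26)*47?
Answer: 46436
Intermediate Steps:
-38*(-26)*47 = 988*47 = 46436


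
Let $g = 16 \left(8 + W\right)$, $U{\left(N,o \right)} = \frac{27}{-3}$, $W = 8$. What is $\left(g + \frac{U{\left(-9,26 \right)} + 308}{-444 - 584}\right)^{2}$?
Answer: $\frac{69100111161}{1056784} \approx 65387.0$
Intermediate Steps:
$U{\left(N,o \right)} = -9$ ($U{\left(N,o \right)} = 27 \left(- \frac{1}{3}\right) = -9$)
$g = 256$ ($g = 16 \left(8 + 8\right) = 16 \cdot 16 = 256$)
$\left(g + \frac{U{\left(-9,26 \right)} + 308}{-444 - 584}\right)^{2} = \left(256 + \frac{-9 + 308}{-444 - 584}\right)^{2} = \left(256 + \frac{299}{-1028}\right)^{2} = \left(256 + 299 \left(- \frac{1}{1028}\right)\right)^{2} = \left(256 - \frac{299}{1028}\right)^{2} = \left(\frac{262869}{1028}\right)^{2} = \frac{69100111161}{1056784}$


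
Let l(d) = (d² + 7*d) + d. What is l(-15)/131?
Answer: 105/131 ≈ 0.80153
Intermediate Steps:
l(d) = d² + 8*d
l(-15)/131 = -15*(8 - 15)/131 = -15*(-7)*(1/131) = 105*(1/131) = 105/131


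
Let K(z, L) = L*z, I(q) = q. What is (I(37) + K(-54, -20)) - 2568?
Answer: -1451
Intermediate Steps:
(I(37) + K(-54, -20)) - 2568 = (37 - 20*(-54)) - 2568 = (37 + 1080) - 2568 = 1117 - 2568 = -1451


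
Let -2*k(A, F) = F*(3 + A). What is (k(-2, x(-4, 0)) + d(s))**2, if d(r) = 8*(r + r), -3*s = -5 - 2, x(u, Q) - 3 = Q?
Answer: 46225/36 ≈ 1284.0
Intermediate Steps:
x(u, Q) = 3 + Q
k(A, F) = -F*(3 + A)/2
s = 7/3 (s = -(-5 - 2)/3 = -1/3*(-7) = 7/3 ≈ 2.3333)
d(r) = 16*r (d(r) = 8*(2*r) = 16*r)
(k(-2, x(-4, 0)) + d(s))**2 = (-(3 + 0)*(3 - 2)/2 + 16*(7/3))**2 = (-1/2*3*1 + 112/3)**2 = (-3/2 + 112/3)**2 = (215/6)**2 = 46225/36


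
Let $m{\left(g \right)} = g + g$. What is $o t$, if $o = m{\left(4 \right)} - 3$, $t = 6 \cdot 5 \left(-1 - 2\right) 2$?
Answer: $-900$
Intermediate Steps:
$m{\left(g \right)} = 2 g$
$t = -180$ ($t = 6 \cdot 5 \left(-3\right) 2 = 6 \left(-15\right) 2 = \left(-90\right) 2 = -180$)
$o = 5$ ($o = 2 \cdot 4 - 3 = 8 - 3 = 5$)
$o t = 5 \left(-180\right) = -900$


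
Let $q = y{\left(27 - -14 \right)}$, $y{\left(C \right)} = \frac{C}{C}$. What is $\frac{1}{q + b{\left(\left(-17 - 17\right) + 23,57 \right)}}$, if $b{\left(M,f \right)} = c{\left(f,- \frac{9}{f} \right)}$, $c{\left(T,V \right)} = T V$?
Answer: $- \frac{1}{8} \approx -0.125$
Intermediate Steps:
$y{\left(C \right)} = 1$
$q = 1$
$b{\left(M,f \right)} = -9$ ($b{\left(M,f \right)} = f \left(- \frac{9}{f}\right) = -9$)
$\frac{1}{q + b{\left(\left(-17 - 17\right) + 23,57 \right)}} = \frac{1}{1 - 9} = \frac{1}{-8} = - \frac{1}{8}$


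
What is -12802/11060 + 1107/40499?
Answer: -253112389/223959470 ≈ -1.1302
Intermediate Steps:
-12802/11060 + 1107/40499 = -12802*1/11060 + 1107*(1/40499) = -6401/5530 + 1107/40499 = -253112389/223959470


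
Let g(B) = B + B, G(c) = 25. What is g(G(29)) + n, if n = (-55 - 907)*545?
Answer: -524240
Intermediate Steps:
n = -524290 (n = -962*545 = -524290)
g(B) = 2*B
g(G(29)) + n = 2*25 - 524290 = 50 - 524290 = -524240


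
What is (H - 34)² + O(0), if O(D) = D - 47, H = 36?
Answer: -43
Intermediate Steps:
O(D) = -47 + D
(H - 34)² + O(0) = (36 - 34)² + (-47 + 0) = 2² - 47 = 4 - 47 = -43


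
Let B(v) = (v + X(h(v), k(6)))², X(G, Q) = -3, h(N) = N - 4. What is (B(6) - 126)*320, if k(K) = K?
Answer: -37440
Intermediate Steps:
h(N) = -4 + N
B(v) = (-3 + v)² (B(v) = (v - 3)² = (-3 + v)²)
(B(6) - 126)*320 = ((-3 + 6)² - 126)*320 = (3² - 126)*320 = (9 - 126)*320 = -117*320 = -37440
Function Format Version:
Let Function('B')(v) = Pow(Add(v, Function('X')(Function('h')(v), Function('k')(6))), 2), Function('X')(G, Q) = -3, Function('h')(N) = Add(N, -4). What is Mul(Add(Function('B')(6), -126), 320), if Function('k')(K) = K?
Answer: -37440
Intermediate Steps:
Function('h')(N) = Add(-4, N)
Function('B')(v) = Pow(Add(-3, v), 2) (Function('B')(v) = Pow(Add(v, -3), 2) = Pow(Add(-3, v), 2))
Mul(Add(Function('B')(6), -126), 320) = Mul(Add(Pow(Add(-3, 6), 2), -126), 320) = Mul(Add(Pow(3, 2), -126), 320) = Mul(Add(9, -126), 320) = Mul(-117, 320) = -37440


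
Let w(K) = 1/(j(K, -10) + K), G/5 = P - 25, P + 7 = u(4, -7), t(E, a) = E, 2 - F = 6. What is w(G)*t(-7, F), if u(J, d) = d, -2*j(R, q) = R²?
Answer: 14/38415 ≈ 0.00036444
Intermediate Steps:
F = -4 (F = 2 - 1*6 = 2 - 6 = -4)
j(R, q) = -R²/2
P = -14 (P = -7 - 7 = -14)
G = -195 (G = 5*(-14 - 25) = 5*(-39) = -195)
w(K) = 1/(K - K²/2) (w(K) = 1/(-K²/2 + K) = 1/(K - K²/2))
w(G)*t(-7, F) = -2/(-195*(-2 - 195))*(-7) = -2*(-1/195)/(-197)*(-7) = -2*(-1/195)*(-1/197)*(-7) = -2/38415*(-7) = 14/38415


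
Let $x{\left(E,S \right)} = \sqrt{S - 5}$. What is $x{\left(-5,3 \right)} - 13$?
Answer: $-13 + i \sqrt{2} \approx -13.0 + 1.4142 i$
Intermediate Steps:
$x{\left(E,S \right)} = \sqrt{-5 + S}$
$x{\left(-5,3 \right)} - 13 = \sqrt{-5 + 3} - 13 = \sqrt{-2} - 13 = i \sqrt{2} - 13 = -13 + i \sqrt{2}$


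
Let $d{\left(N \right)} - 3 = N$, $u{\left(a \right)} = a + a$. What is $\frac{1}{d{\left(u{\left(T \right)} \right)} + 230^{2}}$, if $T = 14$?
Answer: $\frac{1}{52931} \approx 1.8893 \cdot 10^{-5}$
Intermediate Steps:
$u{\left(a \right)} = 2 a$
$d{\left(N \right)} = 3 + N$
$\frac{1}{d{\left(u{\left(T \right)} \right)} + 230^{2}} = \frac{1}{\left(3 + 2 \cdot 14\right) + 230^{2}} = \frac{1}{\left(3 + 28\right) + 52900} = \frac{1}{31 + 52900} = \frac{1}{52931}$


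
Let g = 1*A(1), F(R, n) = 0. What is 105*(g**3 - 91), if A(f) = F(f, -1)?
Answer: -9555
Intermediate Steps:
A(f) = 0
g = 0 (g = 1*0 = 0)
105*(g**3 - 91) = 105*(0**3 - 91) = 105*(0 - 91) = 105*(-91) = -9555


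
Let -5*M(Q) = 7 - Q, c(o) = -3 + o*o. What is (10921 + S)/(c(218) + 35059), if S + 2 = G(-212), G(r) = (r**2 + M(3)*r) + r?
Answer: 279103/412900 ≈ 0.67596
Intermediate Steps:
c(o) = -3 + o**2
M(Q) = -7/5 + Q/5 (M(Q) = -(7 - Q)/5 = -7/5 + Q/5)
G(r) = r**2 + r/5 (G(r) = (r**2 + (-7/5 + (1/5)*3)*r) + r = (r**2 + (-7/5 + 3/5)*r) + r = (r**2 - 4*r/5) + r = r**2 + r/5)
S = 224498/5 (S = -2 - 212*(1/5 - 212) = -2 - 212*(-1059/5) = -2 + 224508/5 = 224498/5 ≈ 44900.)
(10921 + S)/(c(218) + 35059) = (10921 + 224498/5)/((-3 + 218**2) + 35059) = 279103/(5*((-3 + 47524) + 35059)) = 279103/(5*(47521 + 35059)) = (279103/5)/82580 = (279103/5)*(1/82580) = 279103/412900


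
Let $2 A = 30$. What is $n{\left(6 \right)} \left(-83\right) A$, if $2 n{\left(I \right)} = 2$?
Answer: $-1245$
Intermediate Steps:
$A = 15$ ($A = \frac{1}{2} \cdot 30 = 15$)
$n{\left(I \right)} = 1$ ($n{\left(I \right)} = \frac{1}{2} \cdot 2 = 1$)
$n{\left(6 \right)} \left(-83\right) A = 1 \left(-83\right) 15 = \left(-83\right) 15 = -1245$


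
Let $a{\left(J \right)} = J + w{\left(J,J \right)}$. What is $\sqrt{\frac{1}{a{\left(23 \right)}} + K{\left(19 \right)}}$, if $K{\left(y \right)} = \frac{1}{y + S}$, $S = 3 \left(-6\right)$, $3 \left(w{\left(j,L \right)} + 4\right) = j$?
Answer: $\frac{\sqrt{415}}{20} \approx 1.0186$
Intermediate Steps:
$w{\left(j,L \right)} = -4 + \frac{j}{3}$
$S = -18$
$a{\left(J \right)} = -4 + \frac{4 J}{3}$ ($a{\left(J \right)} = J + \left(-4 + \frac{J}{3}\right) = -4 + \frac{4 J}{3}$)
$K{\left(y \right)} = \frac{1}{-18 + y}$ ($K{\left(y \right)} = \frac{1}{y - 18} = \frac{1}{-18 + y}$)
$\sqrt{\frac{1}{a{\left(23 \right)}} + K{\left(19 \right)}} = \sqrt{\frac{1}{-4 + \frac{4}{3} \cdot 23} + \frac{1}{-18 + 19}} = \sqrt{\frac{1}{-4 + \frac{92}{3}} + 1^{-1}} = \sqrt{\frac{1}{\frac{80}{3}} + 1} = \sqrt{\frac{3}{80} + 1} = \sqrt{\frac{83}{80}} = \frac{\sqrt{415}}{20}$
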